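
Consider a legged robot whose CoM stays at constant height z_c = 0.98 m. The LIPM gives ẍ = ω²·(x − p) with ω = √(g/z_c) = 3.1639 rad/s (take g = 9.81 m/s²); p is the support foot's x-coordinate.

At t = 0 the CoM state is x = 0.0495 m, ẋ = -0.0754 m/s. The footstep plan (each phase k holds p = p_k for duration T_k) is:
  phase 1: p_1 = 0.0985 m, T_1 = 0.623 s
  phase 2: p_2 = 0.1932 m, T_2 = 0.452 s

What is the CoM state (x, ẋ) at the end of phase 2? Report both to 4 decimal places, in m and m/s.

x = -1.1089, ẋ = -4.0453

phase 1: p=0.0985, T=0.623, ωT=1.971110, cosh=3.658970, sinh=3.519668; start (x,ẋ)=(0.049500, -0.075400) → end (x,ẋ)=(-0.164668, -0.821544)
phase 2: p=0.1932, T=0.452, ωT=1.430083, cosh=2.209167, sinh=1.969878; start (x,ẋ)=(-0.164668, -0.821544) → end (x,ẋ)=(-1.108892, -4.045340)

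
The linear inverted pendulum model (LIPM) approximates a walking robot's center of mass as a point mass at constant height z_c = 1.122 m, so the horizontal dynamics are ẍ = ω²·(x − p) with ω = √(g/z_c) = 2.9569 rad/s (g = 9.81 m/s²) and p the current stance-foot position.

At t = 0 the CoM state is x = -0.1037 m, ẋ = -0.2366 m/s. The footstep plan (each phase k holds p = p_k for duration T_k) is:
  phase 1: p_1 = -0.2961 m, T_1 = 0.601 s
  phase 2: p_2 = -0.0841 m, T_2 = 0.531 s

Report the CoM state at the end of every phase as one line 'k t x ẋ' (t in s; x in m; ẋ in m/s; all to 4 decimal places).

1 0.6010 0.0592 0.9143
2 1.1320 0.9862 3.2670

phase 1: p=-0.2961, T=0.601, ωT=1.777097, cosh=3.040897, sinh=2.871769; start (x,ẋ)=(-0.103700, -0.236600) → end (x,ẋ)=(0.059181, 0.914295)
phase 2: p=-0.0841, T=0.531, ωT=1.570114, cosh=2.507609, sinh=2.299587; start (x,ẋ)=(0.059181, 0.914295) → end (x,ẋ)=(0.986240, 3.266951)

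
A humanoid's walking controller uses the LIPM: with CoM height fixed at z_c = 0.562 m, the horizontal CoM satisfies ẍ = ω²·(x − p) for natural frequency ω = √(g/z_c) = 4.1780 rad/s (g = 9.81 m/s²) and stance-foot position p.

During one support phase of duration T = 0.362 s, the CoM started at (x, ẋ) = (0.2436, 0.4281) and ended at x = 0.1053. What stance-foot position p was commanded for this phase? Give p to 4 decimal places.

ωT = 4.1780·0.362 = 1.512436; cosh(ωT) = 2.379072, sinh(ωT) = 2.158699
x(T) = p + (x₀−p)·cosh(ωT) + (ẋ₀/ω)·sinh(ωT) ⇒ p·(1 − cosh) = x(T) − x₀·cosh − (ẋ₀/ω)·sinh
numerator   = 0.1053 − (0.2436)·2.379072 − (0.4281/4.1780)·2.158699 = -0.695434
denominator = 1 − 2.379072 = -1.379072
p = -0.695434 / -1.379072 = 0.5043

p = 0.5043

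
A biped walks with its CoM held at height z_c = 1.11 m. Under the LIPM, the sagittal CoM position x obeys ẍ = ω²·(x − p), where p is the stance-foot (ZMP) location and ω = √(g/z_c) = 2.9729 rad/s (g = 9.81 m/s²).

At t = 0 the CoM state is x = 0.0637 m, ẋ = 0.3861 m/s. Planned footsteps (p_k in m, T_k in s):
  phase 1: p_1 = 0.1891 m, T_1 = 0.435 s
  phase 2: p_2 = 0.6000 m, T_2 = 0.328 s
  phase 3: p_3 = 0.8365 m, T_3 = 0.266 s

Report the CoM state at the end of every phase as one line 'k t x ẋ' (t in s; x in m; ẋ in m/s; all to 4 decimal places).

phase 1: p=0.1891, T=0.435, ωT=1.293211, cosh=1.959430, sinh=1.685042; start (x,ẋ)=(0.063700, 0.386100) → end (x,ẋ)=(0.162229, 0.128350)
phase 2: p=0.6000, T=0.328, ωT=0.975111, cosh=1.514306, sinh=1.137156; start (x,ẋ)=(0.162229, 0.128350) → end (x,ẋ)=(-0.013824, -1.285589)
phase 3: p=0.8365, T=0.266, ωT=0.790791, cosh=1.329313, sinh=0.875828; start (x,ẋ)=(-0.013824, -1.285589) → end (x,ẋ)=(-0.672587, -3.922981)

1 0.4350 0.1622 0.1283
2 0.7630 -0.0138 -1.2856
3 1.0290 -0.6726 -3.9230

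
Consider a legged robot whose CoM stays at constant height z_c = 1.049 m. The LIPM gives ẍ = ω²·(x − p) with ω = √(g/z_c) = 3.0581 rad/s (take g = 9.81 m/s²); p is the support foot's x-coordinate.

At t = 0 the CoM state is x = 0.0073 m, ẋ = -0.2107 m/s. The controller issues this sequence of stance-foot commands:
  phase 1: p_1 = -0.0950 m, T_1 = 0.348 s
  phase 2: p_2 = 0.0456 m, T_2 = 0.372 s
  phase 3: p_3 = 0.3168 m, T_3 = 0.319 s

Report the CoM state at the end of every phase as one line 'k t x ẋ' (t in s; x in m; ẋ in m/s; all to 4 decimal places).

1 0.3480 -0.0171 0.0577
2 0.7200 -0.0358 -0.1689
3 1.0390 -0.2801 -1.4825

phase 1: p=-0.0950, T=0.348, ωT=1.064219, cosh=1.621785, sinh=1.276788; start (x,ẋ)=(0.007300, -0.210700) → end (x,ẋ)=(-0.017061, 0.057725)
phase 2: p=0.0456, T=0.372, ωT=1.137613, cosh=1.719949, sinh=1.399366; start (x,ẋ)=(-0.017061, 0.057725) → end (x,ẋ)=(-0.035759, -0.168867)
phase 3: p=0.3168, T=0.319, ωT=0.975534, cosh=1.514787, sinh=1.137796; start (x,ẋ)=(-0.035759, -0.168867) → end (x,ẋ)=(-0.280080, -1.482523)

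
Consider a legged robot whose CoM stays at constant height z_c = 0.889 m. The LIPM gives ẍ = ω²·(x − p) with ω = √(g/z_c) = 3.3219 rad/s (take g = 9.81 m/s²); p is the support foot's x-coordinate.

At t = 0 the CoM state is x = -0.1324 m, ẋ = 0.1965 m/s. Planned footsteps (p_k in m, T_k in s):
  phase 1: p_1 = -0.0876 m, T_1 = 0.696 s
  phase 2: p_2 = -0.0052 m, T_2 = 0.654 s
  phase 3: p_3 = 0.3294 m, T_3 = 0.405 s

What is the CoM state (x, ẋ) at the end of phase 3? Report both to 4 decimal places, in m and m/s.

phase 1: p=-0.0876, T=0.696, ωT=2.312042, cosh=5.097040, sinh=4.997981; start (x,ẋ)=(-0.132400, 0.196500) → end (x,ẋ)=(-0.020302, 0.257763)
phase 2: p=-0.0052, T=0.654, ωT=2.172523, cosh=4.447148, sinh=4.333258; start (x,ẋ)=(-0.020302, 0.257763) → end (x,ẋ)=(0.263877, 0.928918)
phase 3: p=0.3294, T=0.405, ωT=1.345370, cosh=2.050024, sinh=1.789581; start (x,ẋ)=(0.263877, 0.928918) → end (x,ẋ)=(0.695506, 1.514785)

x = 0.6955, ẋ = 1.5148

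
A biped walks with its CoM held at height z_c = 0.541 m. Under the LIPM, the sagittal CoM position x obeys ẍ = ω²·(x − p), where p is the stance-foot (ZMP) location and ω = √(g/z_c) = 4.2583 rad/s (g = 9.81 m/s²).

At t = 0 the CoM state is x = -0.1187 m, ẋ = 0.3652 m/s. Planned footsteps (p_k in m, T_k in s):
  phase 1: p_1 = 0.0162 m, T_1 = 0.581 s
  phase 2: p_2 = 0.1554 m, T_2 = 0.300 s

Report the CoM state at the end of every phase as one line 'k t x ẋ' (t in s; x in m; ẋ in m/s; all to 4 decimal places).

phase 1: p=0.0162, T=0.581, ωT=2.474072, cosh=5.977465, sinh=5.893224; start (x,ẋ)=(-0.118700, 0.365200) → end (x,ẋ)=(-0.284746, -1.202361)
phase 2: p=0.1554, T=0.300, ωT=1.277490, cosh=1.933180, sinh=1.654444; start (x,ẋ)=(-0.284746, -1.202361) → end (x,ẋ)=(-1.162625, -5.425259)

1 0.5810 -0.2847 -1.2024
2 0.8810 -1.1626 -5.4253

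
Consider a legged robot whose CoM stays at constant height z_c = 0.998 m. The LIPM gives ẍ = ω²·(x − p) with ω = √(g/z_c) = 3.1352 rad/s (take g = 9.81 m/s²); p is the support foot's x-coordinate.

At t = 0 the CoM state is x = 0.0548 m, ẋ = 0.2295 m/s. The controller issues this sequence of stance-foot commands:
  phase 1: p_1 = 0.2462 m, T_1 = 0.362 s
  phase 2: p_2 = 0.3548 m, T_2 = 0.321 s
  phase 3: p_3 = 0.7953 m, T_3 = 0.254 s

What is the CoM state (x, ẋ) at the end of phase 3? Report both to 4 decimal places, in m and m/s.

x = -1.2531, ẋ = -5.6992

phase 1: p=0.2462, T=0.362, ωT=1.134942, cosh=1.716217, sinh=1.394777; start (x,ẋ)=(0.054800, 0.229500) → end (x,ẋ)=(0.019815, -0.443102)
phase 2: p=0.3548, T=0.321, ωT=1.006399, cosh=1.550633, sinh=1.185100; start (x,ẋ)=(0.019815, -0.443102) → end (x,ẋ)=(-0.332130, -1.931733)
phase 3: p=0.7953, T=0.254, ωT=0.796341, cosh=1.334194, sinh=0.883218; start (x,ẋ)=(-0.332130, -1.931733) → end (x,ẋ)=(-1.253100, -5.699234)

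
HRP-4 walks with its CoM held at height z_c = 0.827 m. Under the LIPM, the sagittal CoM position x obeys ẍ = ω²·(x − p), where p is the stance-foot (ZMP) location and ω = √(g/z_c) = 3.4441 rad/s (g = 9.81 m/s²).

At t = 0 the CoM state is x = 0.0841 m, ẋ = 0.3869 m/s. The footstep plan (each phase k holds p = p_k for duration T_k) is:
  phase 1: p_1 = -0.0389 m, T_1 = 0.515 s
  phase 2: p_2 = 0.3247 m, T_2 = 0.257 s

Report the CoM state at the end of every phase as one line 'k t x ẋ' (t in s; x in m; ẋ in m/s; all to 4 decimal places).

1 0.5150 0.6554 2.3850
2 0.7720 1.4898 4.5268

phase 1: p=-0.0389, T=0.515, ωT=1.773712, cosh=3.031193, sinh=2.861491; start (x,ẋ)=(0.084100, 0.386900) → end (x,ẋ)=(0.655388, 2.384965)
phase 2: p=0.3247, T=0.257, ωT=0.885134, cosh=1.417984, sinh=1.005325; start (x,ẋ)=(0.655388, 2.384965) → end (x,ẋ)=(1.489776, 4.526829)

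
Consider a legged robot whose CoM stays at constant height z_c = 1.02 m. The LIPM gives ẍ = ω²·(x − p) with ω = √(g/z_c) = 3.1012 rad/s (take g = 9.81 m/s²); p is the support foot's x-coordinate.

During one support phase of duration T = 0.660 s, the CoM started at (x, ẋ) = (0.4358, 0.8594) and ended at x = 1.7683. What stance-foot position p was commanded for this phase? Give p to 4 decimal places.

p = 0.3413

ωT = 3.1012·0.660 = 2.046792; cosh(ωT) = 3.936085, sinh(ωT) = 3.806937
x(T) = p + (x₀−p)·cosh(ωT) + (ẋ₀/ω)·sinh(ωT) ⇒ p·(1 − cosh) = x(T) − x₀·cosh − (ẋ₀/ω)·sinh
numerator   = 1.7683 − (0.4358)·3.936085 − (0.8594/3.1012)·3.806937 = -1.002019
denominator = 1 − 3.936085 = -2.936085
p = -1.002019 / -2.936085 = 0.3413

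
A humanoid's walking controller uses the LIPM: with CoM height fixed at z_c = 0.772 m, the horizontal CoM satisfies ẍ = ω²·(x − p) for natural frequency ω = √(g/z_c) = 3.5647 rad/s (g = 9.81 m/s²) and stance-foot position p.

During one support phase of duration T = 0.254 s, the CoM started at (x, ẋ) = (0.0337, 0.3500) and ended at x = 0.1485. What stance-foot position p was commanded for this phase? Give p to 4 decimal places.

ωT = 3.5647·0.254 = 0.905434; cosh(ωT) = 1.438685, sinh(ωT) = 1.034319
x(T) = p + (x₀−p)·cosh(ωT) + (ẋ₀/ω)·sinh(ωT) ⇒ p·(1 − cosh) = x(T) − x₀·cosh − (ẋ₀/ω)·sinh
numerator   = 0.1485 − (0.0337)·1.438685 − (0.3500/3.5647)·1.034319 = -0.001538
denominator = 1 − 1.438685 = -0.438685
p = -0.001538 / -0.438685 = 0.0035

p = 0.0035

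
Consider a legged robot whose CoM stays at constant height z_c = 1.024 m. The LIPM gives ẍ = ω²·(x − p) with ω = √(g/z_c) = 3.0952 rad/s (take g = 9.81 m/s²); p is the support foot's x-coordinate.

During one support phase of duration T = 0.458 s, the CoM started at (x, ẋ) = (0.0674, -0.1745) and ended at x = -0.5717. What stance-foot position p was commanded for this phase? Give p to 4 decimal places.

p = 0.5144

ωT = 3.0952·0.458 = 1.417602; cosh(ωT) = 2.184752, sinh(ωT) = 1.942458
x(T) = p + (x₀−p)·cosh(ωT) + (ẋ₀/ω)·sinh(ωT) ⇒ p·(1 − cosh) = x(T) − x₀·cosh − (ẋ₀/ω)·sinh
numerator   = -0.5717 − (0.0674)·2.184752 − (-0.1745/3.0952)·1.942458 = -0.609441
denominator = 1 − 2.184752 = -1.184752
p = -0.609441 / -1.184752 = 0.5144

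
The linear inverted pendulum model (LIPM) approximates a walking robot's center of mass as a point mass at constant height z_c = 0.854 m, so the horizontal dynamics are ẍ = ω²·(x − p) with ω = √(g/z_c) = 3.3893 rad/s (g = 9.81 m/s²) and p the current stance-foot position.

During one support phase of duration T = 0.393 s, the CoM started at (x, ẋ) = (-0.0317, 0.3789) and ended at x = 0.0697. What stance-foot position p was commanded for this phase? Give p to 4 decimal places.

ωT = 3.3893·0.393 = 1.331995; cosh(ωT) = 2.026272, sinh(ωT) = 1.762322
x(T) = p + (x₀−p)·cosh(ωT) + (ẋ₀/ω)·sinh(ωT) ⇒ p·(1 − cosh) = x(T) − x₀·cosh − (ẋ₀/ω)·sinh
numerator   = 0.0697 − (-0.0317)·2.026272 − (0.3789/3.3893)·1.762322 = -0.063082
denominator = 1 − 2.026272 = -1.026272
p = -0.063082 / -1.026272 = 0.0615

p = 0.0615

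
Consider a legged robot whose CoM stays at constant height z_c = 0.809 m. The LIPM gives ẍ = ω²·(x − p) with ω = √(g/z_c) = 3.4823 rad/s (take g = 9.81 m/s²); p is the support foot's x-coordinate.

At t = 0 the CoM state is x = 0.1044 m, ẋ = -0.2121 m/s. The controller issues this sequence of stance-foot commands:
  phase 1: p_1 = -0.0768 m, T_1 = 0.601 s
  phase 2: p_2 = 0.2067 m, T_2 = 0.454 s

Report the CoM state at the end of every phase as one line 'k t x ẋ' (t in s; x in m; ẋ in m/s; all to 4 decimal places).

1 0.6010 0.4258 1.6462
2 1.0550 1.8616 5.9448

phase 1: p=-0.0768, T=0.601, ωT=2.092862, cosh=4.115712, sinh=3.992378; start (x,ẋ)=(0.104400, -0.212100) → end (x,ẋ)=(0.425799, 1.646219)
phase 2: p=0.2067, T=0.454, ωT=1.580964, cosh=2.532708, sinh=2.326931; start (x,ẋ)=(0.425799, 1.646219) → end (x,ẋ)=(1.861645, 5.944768)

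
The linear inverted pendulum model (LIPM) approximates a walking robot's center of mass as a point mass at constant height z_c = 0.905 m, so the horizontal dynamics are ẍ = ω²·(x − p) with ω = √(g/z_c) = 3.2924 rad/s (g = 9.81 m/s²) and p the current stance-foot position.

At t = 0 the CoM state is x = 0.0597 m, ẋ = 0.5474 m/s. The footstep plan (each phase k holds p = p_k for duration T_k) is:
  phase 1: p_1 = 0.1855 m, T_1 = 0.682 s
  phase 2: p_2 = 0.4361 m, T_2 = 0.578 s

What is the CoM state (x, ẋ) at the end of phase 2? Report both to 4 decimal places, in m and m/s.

phase 1: p=0.1855, T=0.682, ωT=2.245417, cosh=4.775117, sinh=4.669234; start (x,ẋ)=(0.059700, 0.547400) → end (x,ẋ)=(0.361105, 0.679978)
phase 2: p=0.4361, T=0.578, ωT=1.903007, cosh=3.427575, sinh=3.278456; start (x,ẋ)=(0.361105, 0.679978) → end (x,ẋ)=(0.856147, 1.521179)

x = 0.8561, ẋ = 1.5212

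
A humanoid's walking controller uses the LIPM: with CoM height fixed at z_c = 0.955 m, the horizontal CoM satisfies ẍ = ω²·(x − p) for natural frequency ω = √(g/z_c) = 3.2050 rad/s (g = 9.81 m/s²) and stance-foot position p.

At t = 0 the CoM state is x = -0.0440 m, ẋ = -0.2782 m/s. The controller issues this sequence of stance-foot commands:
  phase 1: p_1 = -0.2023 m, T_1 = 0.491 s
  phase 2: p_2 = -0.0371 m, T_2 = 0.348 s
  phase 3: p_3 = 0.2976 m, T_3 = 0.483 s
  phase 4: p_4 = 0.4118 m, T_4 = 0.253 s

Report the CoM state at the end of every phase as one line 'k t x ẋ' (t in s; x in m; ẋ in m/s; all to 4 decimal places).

1 0.4910 -0.0044 0.4713
2 0.8390 0.2183 0.9387
3 1.3220 0.7601 1.7361
4 1.5750 1.3700 3.3466

phase 1: p=-0.2023, T=0.491, ωT=1.573655, cosh=2.515767, sinh=2.308481; start (x,ẋ)=(-0.044000, -0.278200) → end (x,ẋ)=(-0.004435, 0.471325)
phase 2: p=-0.0371, T=0.348, ωT=1.115340, cosh=1.689205, sinh=1.361401; start (x,ẋ)=(-0.004435, 0.471325) → end (x,ẋ)=(0.218285, 0.938693)
phase 3: p=0.2976, T=0.483, ωT=1.548015, cosh=2.457398, sinh=2.244729; start (x,ẋ)=(0.218285, 0.938693) → end (x,ẋ)=(0.760137, 1.736125)
phase 4: p=0.4118, T=0.253, ωT=0.810865, cosh=1.347163, sinh=0.902690; start (x,ẋ)=(0.760137, 1.736125) → end (x,ẋ)=(1.370048, 3.346625)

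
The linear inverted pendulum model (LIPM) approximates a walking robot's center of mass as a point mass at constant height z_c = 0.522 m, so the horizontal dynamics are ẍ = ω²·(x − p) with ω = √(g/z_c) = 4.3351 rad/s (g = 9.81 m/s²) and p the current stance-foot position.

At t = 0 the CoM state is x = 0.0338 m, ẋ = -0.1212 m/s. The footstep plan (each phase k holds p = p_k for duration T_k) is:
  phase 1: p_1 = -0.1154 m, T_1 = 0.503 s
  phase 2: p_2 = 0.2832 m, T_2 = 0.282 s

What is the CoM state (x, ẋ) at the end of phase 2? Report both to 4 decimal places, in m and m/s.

x = 1.3727, ẋ = 5.2065

phase 1: p=-0.1154, T=0.503, ωT=2.180555, cosh=4.482099, sinh=4.369121; start (x,ẋ)=(0.033800, -0.121200) → end (x,ẋ)=(0.431178, 2.282703)
phase 2: p=0.2832, T=0.282, ωT=1.222498, cosh=1.845077, sinh=1.550583; start (x,ẋ)=(0.431178, 2.282703) → end (x,ẋ)=(1.372711, 5.206462)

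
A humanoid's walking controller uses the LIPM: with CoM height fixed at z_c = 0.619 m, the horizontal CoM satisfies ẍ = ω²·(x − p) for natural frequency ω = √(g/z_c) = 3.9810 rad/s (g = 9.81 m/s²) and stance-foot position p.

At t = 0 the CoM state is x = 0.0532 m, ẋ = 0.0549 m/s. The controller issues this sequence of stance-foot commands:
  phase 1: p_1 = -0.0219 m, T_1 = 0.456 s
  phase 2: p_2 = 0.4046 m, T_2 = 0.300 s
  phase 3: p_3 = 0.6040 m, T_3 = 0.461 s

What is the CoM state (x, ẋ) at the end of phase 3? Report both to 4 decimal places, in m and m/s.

phase 1: p=-0.0219, T=0.456, ωT=1.815336, cosh=3.152962, sinh=2.990178; start (x,ẋ)=(0.053200, 0.054900) → end (x,ẋ)=(0.256123, 1.067080)
phase 2: p=0.4046, T=0.300, ωT=1.194300, cosh=1.802081, sinh=1.499165; start (x,ẋ)=(0.256123, 1.067080) → end (x,ẋ)=(0.538874, 1.036831)
phase 3: p=0.6040, T=0.461, ωT=1.835241, cosh=3.213110, sinh=3.053535; start (x,ẋ)=(0.538874, 1.036831) → end (x,ẋ)=(1.190022, 2.539779)

x = 1.1900, ẋ = 2.5398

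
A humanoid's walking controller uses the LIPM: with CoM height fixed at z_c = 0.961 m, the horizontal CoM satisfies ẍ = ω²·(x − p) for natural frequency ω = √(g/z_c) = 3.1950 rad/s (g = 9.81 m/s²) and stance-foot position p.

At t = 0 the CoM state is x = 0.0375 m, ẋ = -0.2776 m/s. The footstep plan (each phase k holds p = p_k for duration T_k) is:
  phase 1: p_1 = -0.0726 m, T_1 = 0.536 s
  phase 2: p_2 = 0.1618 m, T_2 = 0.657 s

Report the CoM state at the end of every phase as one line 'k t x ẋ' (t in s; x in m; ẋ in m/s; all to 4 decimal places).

phase 1: p=-0.0726, T=0.536, ωT=1.712520, cosh=2.861661, sinh=2.681251; start (x,ẋ)=(0.037500, -0.277600) → end (x,ẋ)=(0.009506, 0.148785)
phase 2: p=0.1618, T=0.657, ωT=2.099115, cosh=4.140755, sinh=4.018191; start (x,ẋ)=(0.009506, 0.148785) → end (x,ẋ)=(-0.281691, -1.339081)

1 0.5360 0.0095 0.1488
2 1.1930 -0.2817 -1.3391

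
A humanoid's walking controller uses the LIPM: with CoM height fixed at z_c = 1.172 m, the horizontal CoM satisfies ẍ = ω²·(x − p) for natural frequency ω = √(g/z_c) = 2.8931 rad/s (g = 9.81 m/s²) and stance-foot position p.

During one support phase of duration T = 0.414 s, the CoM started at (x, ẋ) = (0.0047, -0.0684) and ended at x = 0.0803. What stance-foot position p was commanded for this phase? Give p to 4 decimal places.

ωT = 2.8931·0.414 = 1.197743; cosh(ωT) = 1.807254, sinh(ωT) = 1.505379
x(T) = p + (x₀−p)·cosh(ωT) + (ẋ₀/ω)·sinh(ωT) ⇒ p·(1 − cosh) = x(T) − x₀·cosh − (ẋ₀/ω)·sinh
numerator   = 0.0803 − (0.0047)·1.807254 − (-0.0684/2.8931)·1.505379 = 0.107397
denominator = 1 − 1.807254 = -0.807254
p = 0.107397 / -0.807254 = -0.1330

p = -0.1330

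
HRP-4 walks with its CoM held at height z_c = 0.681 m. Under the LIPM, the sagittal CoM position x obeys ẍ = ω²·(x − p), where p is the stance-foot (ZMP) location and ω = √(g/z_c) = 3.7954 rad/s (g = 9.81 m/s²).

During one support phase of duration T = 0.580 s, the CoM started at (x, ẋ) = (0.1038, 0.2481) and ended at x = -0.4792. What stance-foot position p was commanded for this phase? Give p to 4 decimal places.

p = 0.3486

ωT = 3.7954·0.580 = 2.201332; cosh(ωT) = 4.573849, sinh(ωT) = 4.463194
x(T) = p + (x₀−p)·cosh(ωT) + (ẋ₀/ω)·sinh(ωT) ⇒ p·(1 − cosh) = x(T) − x₀·cosh − (ẋ₀/ω)·sinh
numerator   = -0.4792 − (0.1038)·4.573849 − (0.2481/3.7954)·4.463194 = -1.245718
denominator = 1 − 4.573849 = -3.573849
p = -1.245718 / -3.573849 = 0.3486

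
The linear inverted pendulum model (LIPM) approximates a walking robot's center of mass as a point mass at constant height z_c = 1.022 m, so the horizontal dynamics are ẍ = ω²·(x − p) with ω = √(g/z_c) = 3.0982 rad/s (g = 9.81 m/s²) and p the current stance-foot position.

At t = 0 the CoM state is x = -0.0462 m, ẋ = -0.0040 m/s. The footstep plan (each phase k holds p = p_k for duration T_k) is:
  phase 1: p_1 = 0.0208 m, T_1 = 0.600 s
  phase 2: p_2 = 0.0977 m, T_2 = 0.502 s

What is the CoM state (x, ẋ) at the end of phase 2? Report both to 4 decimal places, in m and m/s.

x = -1.1314, ẋ = -3.7510

phase 1: p=0.0208, T=0.600, ωT=1.858920, cosh=3.286322, sinh=3.130481; start (x,ẋ)=(-0.046200, -0.004000) → end (x,ẋ)=(-0.203425, -0.662969)
phase 2: p=0.0977, T=0.502, ωT=1.555296, cosh=2.473809, sinh=2.262682; start (x,ẋ)=(-0.203425, -0.662969) → end (x,ẋ)=(-1.131406, -3.751018)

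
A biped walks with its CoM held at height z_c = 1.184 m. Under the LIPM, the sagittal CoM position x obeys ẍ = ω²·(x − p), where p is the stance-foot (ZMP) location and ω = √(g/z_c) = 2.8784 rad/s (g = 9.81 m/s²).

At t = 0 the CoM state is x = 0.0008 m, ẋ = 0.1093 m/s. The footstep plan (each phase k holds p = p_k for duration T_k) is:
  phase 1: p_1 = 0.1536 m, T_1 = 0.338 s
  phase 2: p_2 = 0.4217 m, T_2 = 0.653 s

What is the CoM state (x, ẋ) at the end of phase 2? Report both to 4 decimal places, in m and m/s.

phase 1: p=0.1536, T=0.338, ωT=0.972899, cosh=1.511795, sinh=1.133809; start (x,ẋ)=(0.000800, 0.109300) → end (x,ẋ)=(-0.034349, -0.333432)
phase 2: p=0.4217, T=0.653, ωT=1.879595, cosh=3.351752, sinh=3.199100; start (x,ẋ)=(-0.034349, -0.333432) → end (x,ẋ)=(-1.477444, -5.317011)

x = -1.4774, ẋ = -5.3170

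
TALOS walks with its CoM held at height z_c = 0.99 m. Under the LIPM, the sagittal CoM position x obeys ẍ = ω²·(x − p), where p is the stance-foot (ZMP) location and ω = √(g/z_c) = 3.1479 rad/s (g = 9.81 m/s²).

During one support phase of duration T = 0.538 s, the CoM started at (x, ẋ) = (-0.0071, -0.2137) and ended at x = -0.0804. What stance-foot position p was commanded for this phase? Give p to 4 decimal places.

ωT = 3.1479·0.538 = 1.693570; cosh(ωT) = 2.811363, sinh(ωT) = 2.627501
x(T) = p + (x₀−p)·cosh(ωT) + (ẋ₀/ω)·sinh(ωT) ⇒ p·(1 − cosh) = x(T) − x₀·cosh − (ẋ₀/ω)·sinh
numerator   = -0.0804 − (-0.0071)·2.811363 − (-0.2137/3.1479)·2.627501 = 0.117933
denominator = 1 − 2.811363 = -1.811363
p = 0.117933 / -1.811363 = -0.0651

p = -0.0651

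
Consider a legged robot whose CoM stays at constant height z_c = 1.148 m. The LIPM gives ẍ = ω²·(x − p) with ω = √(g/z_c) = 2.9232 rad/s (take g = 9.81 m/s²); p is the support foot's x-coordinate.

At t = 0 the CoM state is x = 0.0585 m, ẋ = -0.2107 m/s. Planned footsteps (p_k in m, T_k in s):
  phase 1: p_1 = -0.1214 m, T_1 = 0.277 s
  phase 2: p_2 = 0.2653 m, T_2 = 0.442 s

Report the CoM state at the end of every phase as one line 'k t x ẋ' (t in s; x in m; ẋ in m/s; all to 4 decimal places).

phase 1: p=-0.1214, T=0.277, ωT=0.809726, cosh=1.346136, sinh=0.901157; start (x,ẋ)=(0.058500, -0.210700) → end (x,ẋ)=(0.055816, 0.190273)
phase 2: p=0.2653, T=0.442, ωT=1.292054, cosh=1.957482, sinh=1.682776; start (x,ẋ)=(0.055816, 0.190273) → end (x,ẋ)=(-0.035229, -0.658016)

1 0.2770 0.0558 0.1903
2 0.7190 -0.0352 -0.6580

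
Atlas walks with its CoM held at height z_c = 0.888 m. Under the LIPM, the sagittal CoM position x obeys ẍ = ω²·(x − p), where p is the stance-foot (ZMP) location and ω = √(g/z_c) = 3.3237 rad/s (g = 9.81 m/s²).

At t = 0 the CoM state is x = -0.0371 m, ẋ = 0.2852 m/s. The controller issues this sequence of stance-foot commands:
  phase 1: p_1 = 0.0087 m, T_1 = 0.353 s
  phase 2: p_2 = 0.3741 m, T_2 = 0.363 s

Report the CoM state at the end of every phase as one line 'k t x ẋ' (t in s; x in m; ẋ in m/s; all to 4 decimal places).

phase 1: p=0.0087, T=0.353, ωT=1.173266, cosh=1.770944, sinh=1.461589; start (x,ẋ)=(-0.037100, 0.285200) → end (x,ẋ)=(0.053007, 0.282582)
phase 2: p=0.3741, T=0.363, ωT=1.206503, cosh=1.820510, sinh=1.521268; start (x,ẋ)=(0.053007, 0.282582) → end (x,ẋ)=(-0.081115, -1.109080)

1 0.3530 0.0530 0.2826
2 0.7160 -0.0811 -1.1091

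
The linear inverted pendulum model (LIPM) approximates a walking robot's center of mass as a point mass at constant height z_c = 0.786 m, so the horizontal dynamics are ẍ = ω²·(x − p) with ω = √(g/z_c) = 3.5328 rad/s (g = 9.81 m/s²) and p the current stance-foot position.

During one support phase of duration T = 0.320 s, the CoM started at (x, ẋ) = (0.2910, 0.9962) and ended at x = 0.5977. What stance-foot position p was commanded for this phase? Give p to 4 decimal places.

p = 0.4100

ωT = 3.5328·0.320 = 1.130496; cosh(ωT) = 1.710033, sinh(ωT) = 1.387160
x(T) = p + (x₀−p)·cosh(ωT) + (ẋ₀/ω)·sinh(ωT) ⇒ p·(1 − cosh) = x(T) − x₀·cosh − (ẋ₀/ω)·sinh
numerator   = 0.5977 − (0.2910)·1.710033 − (0.9962/3.5328)·1.387160 = -0.291079
denominator = 1 − 1.710033 = -0.710033
p = -0.291079 / -0.710033 = 0.4100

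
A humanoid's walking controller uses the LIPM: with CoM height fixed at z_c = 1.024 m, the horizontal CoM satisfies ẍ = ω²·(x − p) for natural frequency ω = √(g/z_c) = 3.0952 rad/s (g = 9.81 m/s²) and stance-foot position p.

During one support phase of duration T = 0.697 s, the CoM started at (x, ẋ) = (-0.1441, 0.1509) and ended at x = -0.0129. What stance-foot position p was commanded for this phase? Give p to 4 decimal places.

p = -0.1214

ωT = 3.0952·0.697 = 2.157354; cosh(ωT) = 4.381929, sinh(ωT) = 4.266298
x(T) = p + (x₀−p)·cosh(ωT) + (ẋ₀/ω)·sinh(ωT) ⇒ p·(1 − cosh) = x(T) − x₀·cosh − (ẋ₀/ω)·sinh
numerator   = -0.0129 − (-0.1441)·4.381929 − (0.1509/3.0952)·4.266298 = 0.410542
denominator = 1 − 4.381929 = -3.381929
p = 0.410542 / -3.381929 = -0.1214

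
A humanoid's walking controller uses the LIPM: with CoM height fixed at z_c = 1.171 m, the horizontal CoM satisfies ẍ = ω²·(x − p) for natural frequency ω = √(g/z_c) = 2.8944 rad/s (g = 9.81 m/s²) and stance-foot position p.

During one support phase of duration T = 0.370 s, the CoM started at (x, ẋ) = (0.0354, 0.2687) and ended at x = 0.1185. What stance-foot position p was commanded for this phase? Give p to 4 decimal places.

ωT = 2.8944·0.370 = 1.070928; cosh(ωT) = 1.630388, sinh(ωT) = 1.287698
x(T) = p + (x₀−p)·cosh(ωT) + (ẋ₀/ω)·sinh(ωT) ⇒ p·(1 − cosh) = x(T) − x₀·cosh − (ẋ₀/ω)·sinh
numerator   = 0.1185 − (0.0354)·1.630388 − (0.2687/2.8944)·1.287698 = -0.058758
denominator = 1 − 1.630388 = -0.630388
p = -0.058758 / -0.630388 = 0.0932

p = 0.0932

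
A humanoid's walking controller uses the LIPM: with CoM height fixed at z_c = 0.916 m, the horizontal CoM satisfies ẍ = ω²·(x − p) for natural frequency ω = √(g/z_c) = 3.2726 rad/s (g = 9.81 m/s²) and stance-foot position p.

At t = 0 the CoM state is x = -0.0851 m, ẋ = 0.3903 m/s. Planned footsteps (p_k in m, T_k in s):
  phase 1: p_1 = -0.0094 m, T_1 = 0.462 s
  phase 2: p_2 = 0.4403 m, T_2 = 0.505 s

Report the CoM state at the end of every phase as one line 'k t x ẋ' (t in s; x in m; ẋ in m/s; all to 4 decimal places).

1 0.4620 0.0679 0.3936
2 0.9670 -0.2650 -1.9994

phase 1: p=-0.0094, T=0.462, ωT=1.511941, cosh=2.378004, sinh=2.157523; start (x,ẋ)=(-0.085100, 0.390300) → end (x,ẋ)=(0.067898, 0.393639)
phase 2: p=0.4403, T=0.505, ωT=1.652663, cosh=2.706202, sinh=2.514663; start (x,ẋ)=(0.067898, 0.393639) → end (x,ẋ)=(-0.265024, -1.999412)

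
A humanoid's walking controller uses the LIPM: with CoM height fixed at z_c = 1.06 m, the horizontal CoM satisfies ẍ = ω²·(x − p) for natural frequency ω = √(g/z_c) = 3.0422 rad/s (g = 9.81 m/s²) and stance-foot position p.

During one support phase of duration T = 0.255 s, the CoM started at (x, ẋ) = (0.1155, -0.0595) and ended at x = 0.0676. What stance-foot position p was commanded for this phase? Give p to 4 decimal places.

ωT = 3.0422·0.255 = 0.775761; cosh(ωT) = 1.316299, sinh(ωT) = 0.855946
x(T) = p + (x₀−p)·cosh(ωT) + (ẋ₀/ω)·sinh(ωT) ⇒ p·(1 − cosh) = x(T) − x₀·cosh − (ẋ₀/ω)·sinh
numerator   = 0.0676 − (0.1155)·1.316299 − (-0.0595/3.0422)·0.855946 = -0.067692
denominator = 1 − 1.316299 = -0.316299
p = -0.067692 / -0.316299 = 0.2140

p = 0.2140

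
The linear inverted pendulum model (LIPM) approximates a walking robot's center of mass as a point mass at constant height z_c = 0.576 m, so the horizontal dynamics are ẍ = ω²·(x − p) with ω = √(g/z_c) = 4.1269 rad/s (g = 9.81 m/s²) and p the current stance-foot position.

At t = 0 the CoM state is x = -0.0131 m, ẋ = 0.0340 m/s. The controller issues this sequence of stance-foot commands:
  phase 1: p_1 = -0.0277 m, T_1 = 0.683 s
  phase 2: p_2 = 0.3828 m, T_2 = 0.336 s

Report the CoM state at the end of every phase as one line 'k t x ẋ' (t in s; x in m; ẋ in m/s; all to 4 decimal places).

phase 1: p=-0.0277, T=0.683, ωT=2.818673, cosh=8.407141, sinh=8.347456; start (x,ẋ)=(-0.013100, 0.034000) → end (x,ẋ)=(0.163816, 0.788800)
phase 2: p=0.3828, T=0.336, ωT=1.386638, cosh=2.125645, sinh=1.875731; start (x,ẋ)=(0.163816, 0.788800) → end (x,ẋ)=(0.275838, -0.018438)

1 0.6830 0.1638 0.7888
2 1.0190 0.2758 -0.0184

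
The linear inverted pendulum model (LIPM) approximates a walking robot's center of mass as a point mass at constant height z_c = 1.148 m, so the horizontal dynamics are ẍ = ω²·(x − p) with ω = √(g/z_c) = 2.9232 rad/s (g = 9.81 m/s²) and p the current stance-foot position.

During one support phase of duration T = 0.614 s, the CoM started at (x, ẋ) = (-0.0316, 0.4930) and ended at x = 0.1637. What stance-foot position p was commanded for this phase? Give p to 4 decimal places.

p = 0.1109

ωT = 2.9232·0.614 = 1.794845; cosh(ωT) = 3.092347, sinh(ωT) = 2.926194
x(T) = p + (x₀−p)·cosh(ωT) + (ẋ₀/ω)·sinh(ωT) ⇒ p·(1 − cosh) = x(T) − x₀·cosh − (ẋ₀/ω)·sinh
numerator   = 0.1637 − (-0.0316)·3.092347 − (0.4930/2.9232)·2.926194 = -0.232087
denominator = 1 − 3.092347 = -2.092347
p = -0.232087 / -2.092347 = 0.1109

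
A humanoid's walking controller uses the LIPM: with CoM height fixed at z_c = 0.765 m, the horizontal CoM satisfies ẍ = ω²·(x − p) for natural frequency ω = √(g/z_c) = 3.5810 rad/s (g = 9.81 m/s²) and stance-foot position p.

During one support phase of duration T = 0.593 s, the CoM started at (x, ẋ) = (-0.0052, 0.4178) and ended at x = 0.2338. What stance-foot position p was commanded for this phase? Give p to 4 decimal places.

p = 0.0694

ωT = 3.5810·0.593 = 2.123533; cosh(ωT) = 4.240116, sinh(ωT) = 4.120508
x(T) = p + (x₀−p)·cosh(ωT) + (ẋ₀/ω)·sinh(ωT) ⇒ p·(1 − cosh) = x(T) − x₀·cosh − (ẋ₀/ω)·sinh
numerator   = 0.2338 − (-0.0052)·4.240116 − (0.4178/3.5810)·4.120508 = -0.224896
denominator = 1 − 4.240116 = -3.240116
p = -0.224896 / -3.240116 = 0.0694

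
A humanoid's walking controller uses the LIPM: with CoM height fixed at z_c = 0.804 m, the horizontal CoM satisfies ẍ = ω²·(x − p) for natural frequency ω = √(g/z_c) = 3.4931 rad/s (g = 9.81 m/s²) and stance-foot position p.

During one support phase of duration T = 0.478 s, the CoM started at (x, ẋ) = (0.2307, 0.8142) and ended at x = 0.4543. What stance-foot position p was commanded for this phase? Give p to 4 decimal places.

ωT = 3.4931·0.478 = 1.669702; cosh(ωT) = 2.749444, sinh(ωT) = 2.561140
x(T) = p + (x₀−p)·cosh(ωT) + (ẋ₀/ω)·sinh(ωT) ⇒ p·(1 − cosh) = x(T) − x₀·cosh − (ẋ₀/ω)·sinh
numerator   = 0.4543 − (0.2307)·2.749444 − (0.8142/3.4931)·2.561140 = -0.776968
denominator = 1 − 2.749444 = -1.749444
p = -0.776968 / -1.749444 = 0.4441

p = 0.4441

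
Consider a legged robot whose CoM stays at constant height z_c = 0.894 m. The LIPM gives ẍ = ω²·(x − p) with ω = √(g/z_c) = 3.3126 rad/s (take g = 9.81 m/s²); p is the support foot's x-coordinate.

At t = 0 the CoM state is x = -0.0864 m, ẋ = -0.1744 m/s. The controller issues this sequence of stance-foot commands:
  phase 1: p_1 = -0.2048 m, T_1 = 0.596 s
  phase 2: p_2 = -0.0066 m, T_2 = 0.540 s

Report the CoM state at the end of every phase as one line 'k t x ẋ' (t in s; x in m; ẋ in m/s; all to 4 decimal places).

phase 1: p=-0.2048, T=0.596, ωT=1.974310, cosh=3.670252, sinh=3.531394; start (x,ẋ)=(-0.086400, -0.174400) → end (x,ẋ)=(0.043839, 0.744963)
phase 2: p=-0.0066, T=0.540, ωT=1.788804, cosh=3.074727, sinh=2.907567; start (x,ẋ)=(0.043839, 0.744963) → end (x,ẋ)=(0.802361, 2.776364)

1 0.5960 0.0438 0.7450
2 1.1360 0.8024 2.7764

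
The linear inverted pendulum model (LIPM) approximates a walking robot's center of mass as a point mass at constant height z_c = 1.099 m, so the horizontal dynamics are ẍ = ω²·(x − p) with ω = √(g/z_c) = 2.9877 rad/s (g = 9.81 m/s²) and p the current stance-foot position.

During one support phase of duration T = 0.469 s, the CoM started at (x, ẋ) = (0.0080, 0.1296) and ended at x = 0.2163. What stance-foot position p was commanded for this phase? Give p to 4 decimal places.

p = -0.1009

ωT = 2.9877·0.469 = 1.401231; cosh(ωT) = 2.153245, sinh(ωT) = 1.906951
x(T) = p + (x₀−p)·cosh(ωT) + (ẋ₀/ω)·sinh(ωT) ⇒ p·(1 − cosh) = x(T) − x₀·cosh − (ẋ₀/ω)·sinh
numerator   = 0.2163 − (0.0080)·2.153245 − (0.1296/2.9877)·1.906951 = 0.116355
denominator = 1 − 2.153245 = -1.153245
p = 0.116355 / -1.153245 = -0.1009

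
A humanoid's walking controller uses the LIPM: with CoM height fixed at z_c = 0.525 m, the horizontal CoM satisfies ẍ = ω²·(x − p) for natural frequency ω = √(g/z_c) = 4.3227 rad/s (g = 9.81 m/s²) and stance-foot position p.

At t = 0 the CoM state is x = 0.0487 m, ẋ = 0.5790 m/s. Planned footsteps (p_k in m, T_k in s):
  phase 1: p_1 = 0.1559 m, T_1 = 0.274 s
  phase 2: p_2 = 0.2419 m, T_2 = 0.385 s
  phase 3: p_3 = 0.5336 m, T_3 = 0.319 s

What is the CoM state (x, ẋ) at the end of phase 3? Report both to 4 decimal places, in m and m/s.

phase 1: p=0.1559, T=0.274, ωT=1.184420, cosh=1.787357, sinh=1.481433; start (x,ẋ)=(0.048700, 0.579000) → end (x,ẋ)=(0.162725, 0.348393)
phase 2: p=0.2419, T=0.385, ωT=1.664240, cosh=2.735495, sinh=2.546160; start (x,ẋ)=(0.162725, 0.348393) → end (x,ẋ)=(0.230527, 0.081600)
phase 3: p=0.5336, T=0.319, ωT=1.378941, cosh=2.111270, sinh=1.859425; start (x,ẋ)=(0.230527, 0.081600) → end (x,ẋ)=(-0.071169, -2.263745)

x = -0.0712, ẋ = -2.2637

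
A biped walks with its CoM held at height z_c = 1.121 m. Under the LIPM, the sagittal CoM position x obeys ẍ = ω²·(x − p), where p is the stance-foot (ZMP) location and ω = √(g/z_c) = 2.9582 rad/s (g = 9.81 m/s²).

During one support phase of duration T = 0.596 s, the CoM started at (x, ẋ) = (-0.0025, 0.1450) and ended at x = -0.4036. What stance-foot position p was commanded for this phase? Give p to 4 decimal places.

ωT = 2.9582·0.596 = 1.763087; cosh(ωT) = 3.000962, sinh(ωT) = 2.829447
x(T) = p + (x₀−p)·cosh(ωT) + (ẋ₀/ω)·sinh(ωT) ⇒ p·(1 − cosh) = x(T) − x₀·cosh − (ẋ₀/ω)·sinh
numerator   = -0.4036 − (-0.0025)·3.000962 − (0.1450/2.9582)·2.829447 = -0.534787
denominator = 1 − 3.000962 = -2.000962
p = -0.534787 / -2.000962 = 0.2673

p = 0.2673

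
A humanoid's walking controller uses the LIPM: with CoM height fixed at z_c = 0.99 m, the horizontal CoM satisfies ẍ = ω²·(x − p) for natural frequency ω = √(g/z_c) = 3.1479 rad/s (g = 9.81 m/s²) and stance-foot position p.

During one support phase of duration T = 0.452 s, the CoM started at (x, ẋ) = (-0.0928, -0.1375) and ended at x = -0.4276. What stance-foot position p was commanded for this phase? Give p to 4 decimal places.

ωT = 3.1479·0.452 = 1.422851; cosh(ωT) = 2.194979, sinh(ωT) = 1.953953
x(T) = p + (x₀−p)·cosh(ωT) + (ẋ₀/ω)·sinh(ωT) ⇒ p·(1 − cosh) = x(T) − x₀·cosh − (ẋ₀/ω)·sinh
numerator   = -0.4276 − (-0.0928)·2.194979 − (-0.1375/3.1479)·1.953953 = -0.138557
denominator = 1 − 2.194979 = -1.194979
p = -0.138557 / -1.194979 = 0.1159

p = 0.1159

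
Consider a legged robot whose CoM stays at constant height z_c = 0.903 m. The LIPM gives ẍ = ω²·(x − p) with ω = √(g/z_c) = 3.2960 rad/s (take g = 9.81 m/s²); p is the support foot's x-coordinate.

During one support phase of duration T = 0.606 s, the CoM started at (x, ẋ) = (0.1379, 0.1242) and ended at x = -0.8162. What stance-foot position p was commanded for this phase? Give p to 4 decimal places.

p = 0.5340

ωT = 3.2960·0.606 = 1.997376; cosh(ωT) = 3.752692, sinh(ωT) = 3.617001
x(T) = p + (x₀−p)·cosh(ωT) + (ẋ₀/ω)·sinh(ωT) ⇒ p·(1 − cosh) = x(T) − x₀·cosh − (ẋ₀/ω)·sinh
numerator   = -0.8162 − (0.1379)·3.752692 − (0.1242/3.2960)·3.617001 = -1.469992
denominator = 1 − 3.752692 = -2.752692
p = -1.469992 / -2.752692 = 0.5340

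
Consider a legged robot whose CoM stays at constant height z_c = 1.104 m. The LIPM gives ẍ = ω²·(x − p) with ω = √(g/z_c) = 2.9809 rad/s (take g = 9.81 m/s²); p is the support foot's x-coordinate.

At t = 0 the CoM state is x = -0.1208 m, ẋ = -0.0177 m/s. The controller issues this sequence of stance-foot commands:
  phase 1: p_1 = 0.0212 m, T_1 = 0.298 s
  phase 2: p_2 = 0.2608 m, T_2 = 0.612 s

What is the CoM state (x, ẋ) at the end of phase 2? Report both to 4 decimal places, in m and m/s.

phase 1: p=0.0212, T=0.298, ωT=0.888308, cosh=1.421182, sinh=1.009831; start (x,ẋ)=(-0.120800, -0.017700) → end (x,ẋ)=(-0.186604, -0.452604)
phase 2: p=0.2608, T=0.612, ωT=1.824311, cosh=3.179925, sinh=3.018596; start (x,ẋ)=(-0.186604, -0.452604) → end (x,ẋ)=(-1.620239, -5.465049)

x = -1.6202, ẋ = -5.4650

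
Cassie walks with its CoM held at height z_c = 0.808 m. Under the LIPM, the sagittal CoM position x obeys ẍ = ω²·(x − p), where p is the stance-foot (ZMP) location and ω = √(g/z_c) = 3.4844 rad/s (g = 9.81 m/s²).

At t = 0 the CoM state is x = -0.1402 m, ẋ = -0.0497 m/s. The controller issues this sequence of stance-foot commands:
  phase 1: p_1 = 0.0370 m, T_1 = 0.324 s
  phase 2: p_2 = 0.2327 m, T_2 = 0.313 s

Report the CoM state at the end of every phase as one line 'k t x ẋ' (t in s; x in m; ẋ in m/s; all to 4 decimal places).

1 0.3240 -0.2854 -0.9397
2 0.6370 -0.9813 -3.9392

phase 1: p=0.0370, T=0.324, ωT=1.128946, cosh=1.707884, sinh=1.384510; start (x,ẋ)=(-0.140200, -0.049700) → end (x,ẋ)=(-0.285385, -0.939728)
phase 2: p=0.2327, T=0.313, ωT=1.090617, cosh=1.656060, sinh=1.320051; start (x,ẋ)=(-0.285385, -0.939728) → end (x,ẋ)=(-0.981292, -3.939222)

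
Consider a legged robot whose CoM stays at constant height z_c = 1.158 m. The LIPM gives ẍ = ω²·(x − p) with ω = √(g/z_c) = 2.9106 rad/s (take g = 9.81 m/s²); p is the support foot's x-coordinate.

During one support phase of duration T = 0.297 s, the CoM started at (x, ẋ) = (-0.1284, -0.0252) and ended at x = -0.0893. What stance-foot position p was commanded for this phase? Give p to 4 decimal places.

ωT = 2.9106·0.297 = 0.864448; cosh(ωT) = 1.397490, sinh(ωT) = 0.976206
x(T) = p + (x₀−p)·cosh(ωT) + (ẋ₀/ω)·sinh(ωT) ⇒ p·(1 − cosh) = x(T) − x₀·cosh − (ẋ₀/ω)·sinh
numerator   = -0.0893 − (-0.1284)·1.397490 − (-0.0252/2.9106)·0.976206 = 0.098590
denominator = 1 − 1.397490 = -0.397490
p = 0.098590 / -0.397490 = -0.2480

p = -0.2480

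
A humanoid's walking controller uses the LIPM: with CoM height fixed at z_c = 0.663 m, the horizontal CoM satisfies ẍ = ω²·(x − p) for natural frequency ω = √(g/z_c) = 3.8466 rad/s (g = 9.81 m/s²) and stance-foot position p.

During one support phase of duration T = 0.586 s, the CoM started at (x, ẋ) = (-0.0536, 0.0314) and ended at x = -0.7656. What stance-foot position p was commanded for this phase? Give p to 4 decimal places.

p = 0.1431

ωT = 3.8466·0.586 = 2.254108; cosh(ωT) = 4.815877, sinh(ωT) = 4.710910
x(T) = p + (x₀−p)·cosh(ωT) + (ẋ₀/ω)·sinh(ωT) ⇒ p·(1 − cosh) = x(T) − x₀·cosh − (ẋ₀/ω)·sinh
numerator   = -0.7656 − (-0.0536)·4.815877 − (0.0314/3.8466)·4.710910 = -0.545924
denominator = 1 − 4.815877 = -3.815877
p = -0.545924 / -3.815877 = 0.1431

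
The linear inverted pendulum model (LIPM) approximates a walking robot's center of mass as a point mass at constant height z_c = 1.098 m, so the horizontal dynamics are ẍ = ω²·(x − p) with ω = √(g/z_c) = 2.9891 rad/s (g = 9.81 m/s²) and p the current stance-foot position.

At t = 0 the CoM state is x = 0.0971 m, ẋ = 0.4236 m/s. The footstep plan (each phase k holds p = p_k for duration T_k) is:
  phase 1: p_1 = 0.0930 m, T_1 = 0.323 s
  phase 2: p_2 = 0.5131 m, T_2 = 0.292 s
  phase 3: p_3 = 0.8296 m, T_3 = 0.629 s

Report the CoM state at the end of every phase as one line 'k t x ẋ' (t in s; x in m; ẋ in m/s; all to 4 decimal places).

phase 1: p=0.0930, T=0.323, ωT=0.965479, cosh=1.503423, sinh=1.122623; start (x,ẋ)=(0.097100, 0.423600) → end (x,ẋ)=(0.258256, 0.650608)
phase 2: p=0.5131, T=0.292, ωT=0.872817, cosh=1.405709, sinh=0.987936; start (x,ẋ)=(0.258256, 0.650608) → end (x,ẋ)=(0.369898, 0.162003)
phase 3: p=0.8296, T=0.629, ωT=1.880144, cosh=3.353508, sinh=3.200940; start (x,ẋ)=(0.369898, 0.162003) → end (x,ẋ)=(-0.538529, -3.855115)

1 0.3230 0.2583 0.6506
2 0.6150 0.3699 0.1620
3 1.2440 -0.5385 -3.8551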